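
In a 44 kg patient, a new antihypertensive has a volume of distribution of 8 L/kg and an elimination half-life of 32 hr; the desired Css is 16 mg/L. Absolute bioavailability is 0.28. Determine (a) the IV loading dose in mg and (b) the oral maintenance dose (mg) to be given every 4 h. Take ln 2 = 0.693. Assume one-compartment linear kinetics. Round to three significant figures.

Vd(total) = 44 kg × 8 L/kg = 352.0 L
LD = Vd × C = 352.0 × 16 = 5632 mg
CL = 0.693 × Vd / t½ = 0.693 × 352.0 / 32 = 7.623 L/h
D = CL × Css × τ / F = 7.623 × 16 × 4 / 0.28 = 1742 mg

(a) 5630 mg; (b) 1740 mg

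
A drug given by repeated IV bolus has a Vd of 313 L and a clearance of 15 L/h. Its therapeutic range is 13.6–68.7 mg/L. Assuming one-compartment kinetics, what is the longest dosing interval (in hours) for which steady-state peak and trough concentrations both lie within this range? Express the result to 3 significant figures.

k = CL / Vd = 15.00 / 313.0 = 0.04792 h⁻¹
Between IV bolus doses, concentration decays as C = C₀·e^(−kτ), so C_peak/C_trough = e^(kτ).
τ_max = ln(C_peak/C_trough) / k = ln(68.7/13.6) / 0.04792 = 1.620 / 0.04792 = 33.81 h

33.8 h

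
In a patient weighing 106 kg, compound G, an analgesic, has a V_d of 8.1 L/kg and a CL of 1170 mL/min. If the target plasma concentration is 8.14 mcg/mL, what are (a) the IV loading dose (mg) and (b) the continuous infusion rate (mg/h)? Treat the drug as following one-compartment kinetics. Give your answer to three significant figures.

Vd = 8.1 L/kg × 106 kg = 858.6 L
Loading dose = Vd × C = 858.6 × 8.14 = 6989 mg
CL = 1170 mL/min = 1170 × 0.06 = 70.20 L/h
Infusion rate = 70.20 L/h × 8.14 mg/L = 571.4 mg/h

(a) 6990 mg; (b) 571 mg/h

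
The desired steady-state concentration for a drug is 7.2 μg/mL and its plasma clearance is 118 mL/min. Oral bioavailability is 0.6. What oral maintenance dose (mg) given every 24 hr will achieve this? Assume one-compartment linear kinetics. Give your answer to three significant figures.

CL = 118 mL/min × 60/1000 = 7.080 L/h
D = CL × Css × τ / F = 7.080 × 7.2 × 24 / 0.6 = 2039 mg

2040 mg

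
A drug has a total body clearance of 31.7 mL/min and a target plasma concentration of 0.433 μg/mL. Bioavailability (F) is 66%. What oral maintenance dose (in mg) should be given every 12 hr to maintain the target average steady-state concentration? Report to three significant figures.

CL = 31.7 mL/min = 31.7 × 0.06 = 1.902 L/h
D = CL × Css × τ / F = 1.902 × 0.433 × 12 / 0.66 = 14.97 mg

15.0 mg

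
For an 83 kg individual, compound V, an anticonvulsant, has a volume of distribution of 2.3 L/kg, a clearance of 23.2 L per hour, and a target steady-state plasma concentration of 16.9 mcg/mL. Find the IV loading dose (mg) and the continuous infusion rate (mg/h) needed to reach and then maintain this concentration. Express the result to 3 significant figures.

Vd = 2.3 L/kg × 83 kg = 190.9 L
Loading dose = Vd × C = 190.9 × 16.9 = 3226 mg
Infusion rate = 23.20 L/h × 16.9 mg/L = 392.1 mg/h

(a) 3230 mg; (b) 392 mg/h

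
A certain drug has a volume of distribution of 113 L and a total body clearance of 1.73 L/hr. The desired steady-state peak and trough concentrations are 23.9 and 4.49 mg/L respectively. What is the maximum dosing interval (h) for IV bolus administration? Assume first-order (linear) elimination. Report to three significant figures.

109 h

k = CL / Vd = 1.730 / 113.0 = 0.01531 h⁻¹
Between IV bolus doses, concentration decays as C = C₀·e^(−kτ), so C_peak/C_trough = e^(kτ).
τ_max = ln(C_peak/C_trough) / k = ln(23.9/4.49) / 0.01531 = 1.672 / 0.01531 = 109.2 h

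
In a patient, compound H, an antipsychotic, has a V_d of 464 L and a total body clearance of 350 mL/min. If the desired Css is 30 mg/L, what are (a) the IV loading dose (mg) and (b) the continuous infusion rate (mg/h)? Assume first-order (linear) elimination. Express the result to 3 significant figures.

(a) 13900 mg; (b) 630 mg/h

Loading: fill Vd to C_target → 464.0 L × 30 mg/L = 13920 mg
Convert clearance: 350 mL/min × 60 min/h ÷ 1000 mL/L = 21.00 L/h
Maintenance: replace elimination → rate = CL × Css = 21.00 × 30 = 630.0 mg/h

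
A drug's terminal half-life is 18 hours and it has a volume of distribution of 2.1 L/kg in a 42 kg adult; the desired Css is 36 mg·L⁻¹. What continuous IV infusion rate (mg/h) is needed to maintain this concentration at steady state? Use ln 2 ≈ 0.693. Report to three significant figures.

Vd(total) = 42 kg × 2.1 L/kg = 88.20 L
k = 0.693/18 = 0.03850 h⁻¹, so CL = k·Vd = 0.03850 × 88.20 = 3.396 L/h
Infusion rate = CL × Css = 3.396 × 36 = 122.3 mg/h

122 mg/h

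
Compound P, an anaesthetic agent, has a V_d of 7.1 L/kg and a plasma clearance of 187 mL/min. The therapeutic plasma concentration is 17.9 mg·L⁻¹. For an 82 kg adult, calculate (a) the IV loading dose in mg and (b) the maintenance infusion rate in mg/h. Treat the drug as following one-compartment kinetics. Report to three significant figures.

Total Vd = 7.1 × 82 = 582.2 L
LD = Vd · C_target = 582.2 × 17.9 = 10420 mg
CL = 187 mL/min × 60/1000 = 11.22 L/h
Maintenance: replace elimination → rate = CL × Css = 11.22 × 17.9 = 200.8 mg/h

(a) 10400 mg; (b) 201 mg/h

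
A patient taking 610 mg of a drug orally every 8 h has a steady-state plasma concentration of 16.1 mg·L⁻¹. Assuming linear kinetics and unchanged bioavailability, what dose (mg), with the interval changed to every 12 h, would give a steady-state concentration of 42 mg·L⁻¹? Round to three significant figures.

For first-order elimination, Css ∝ F·D/(CL·τ); F and CL are unchanged, so Css ∝ D/τ.
D₂ = D₁ × (Css,target / Css,current) × (τ₂/τ₁) = 610 × (42/16.1) × (12/8) = 2387 mg

2390 mg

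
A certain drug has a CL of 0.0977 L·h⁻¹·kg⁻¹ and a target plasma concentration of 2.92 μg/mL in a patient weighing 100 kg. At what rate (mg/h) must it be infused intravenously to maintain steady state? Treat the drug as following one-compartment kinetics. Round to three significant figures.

28.5 mg/h

CL = 0.0977 L·h⁻¹·kg⁻¹ × 100 kg = 9.770 L/h
Rate = CL × Css = 9.770 × 2.92 = 28.53 mg/h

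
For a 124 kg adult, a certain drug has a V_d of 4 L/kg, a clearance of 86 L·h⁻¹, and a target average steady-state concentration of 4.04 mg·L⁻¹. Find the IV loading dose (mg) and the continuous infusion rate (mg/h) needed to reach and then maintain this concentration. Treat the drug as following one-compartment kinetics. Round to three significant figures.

(a) 2000 mg; (b) 347 mg/h

Total Vd = 4 × 124 = 496.0 L
Loading: fill Vd to C_target → 496.0 L × 4.04 mg/L = 2004 mg
Maintenance: replace elimination → rate = CL × Css = 86.00 × 4.04 = 347.4 mg/h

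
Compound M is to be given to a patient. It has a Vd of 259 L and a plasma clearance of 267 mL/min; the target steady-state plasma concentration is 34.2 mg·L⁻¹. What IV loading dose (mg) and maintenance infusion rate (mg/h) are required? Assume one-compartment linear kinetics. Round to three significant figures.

(a) 8860 mg; (b) 548 mg/h

LD = Vd · C_target = 259.0 × 34.2 = 8858 mg
CL = 267 mL/min × 60/1000 = 16.02 L/h
Infusion rate = 16.02 L/h × 34.2 mg/L = 547.9 mg/h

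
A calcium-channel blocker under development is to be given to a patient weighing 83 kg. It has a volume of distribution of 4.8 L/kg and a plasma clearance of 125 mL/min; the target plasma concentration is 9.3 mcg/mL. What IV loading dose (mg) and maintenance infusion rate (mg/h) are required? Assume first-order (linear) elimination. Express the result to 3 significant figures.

Vd(total) = 83 kg × 4.8 L/kg = 398.4 L
Loading dose = Vd × C = 398.4 × 9.3 = 3705 mg
CL = 125 mL/min × 60/1000 = 7.500 L/h
Infusion rate = 7.500 L/h × 9.3 mg/L = 69.75 mg/h

(a) 3710 mg; (b) 69.8 mg/h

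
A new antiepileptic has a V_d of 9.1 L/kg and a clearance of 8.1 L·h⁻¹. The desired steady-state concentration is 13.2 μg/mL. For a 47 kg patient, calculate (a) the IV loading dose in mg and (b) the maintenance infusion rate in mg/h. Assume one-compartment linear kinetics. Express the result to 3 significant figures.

(a) 5650 mg; (b) 107 mg/h

Vd(total) = 47 kg × 9.1 L/kg = 427.7 L
Loading dose = Vd × C = 427.7 × 13.2 = 5646 mg
Maintenance: replace elimination → rate = CL × Css = 8.100 × 13.2 = 106.9 mg/h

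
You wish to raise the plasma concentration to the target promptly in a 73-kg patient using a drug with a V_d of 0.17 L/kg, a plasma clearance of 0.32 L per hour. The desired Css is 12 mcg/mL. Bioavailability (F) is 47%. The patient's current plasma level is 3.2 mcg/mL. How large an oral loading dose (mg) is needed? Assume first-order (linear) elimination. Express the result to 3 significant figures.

Vd(total) = 73 kg × 0.17 L/kg = 12.41 L
LD is governed by Vd — clearance does not enter the loading-dose calculation.
Concentration deficit ΔC = 12 − 3.2 = 8.800 mg/L
LD = Vd × ΔC / F = 12.41 × 8.800 / 0.47 = 232.4 mg

232 mg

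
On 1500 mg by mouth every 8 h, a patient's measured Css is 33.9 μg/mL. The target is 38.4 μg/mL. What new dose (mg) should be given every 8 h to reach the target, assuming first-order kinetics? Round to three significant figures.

For first-order elimination, Css ∝ F·D/(CL·τ); F and CL are unchanged, so Css ∝ D/τ.
D₂ = D₁ × (Css,target / Css,current) = 1500 × 38.4/33.9 = 1699 mg

1700 mg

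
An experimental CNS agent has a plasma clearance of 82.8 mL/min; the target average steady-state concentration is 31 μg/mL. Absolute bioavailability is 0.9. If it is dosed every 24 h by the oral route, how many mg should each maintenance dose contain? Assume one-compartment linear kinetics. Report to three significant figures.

Convert clearance: 82.8 mL/min × 60 min/h ÷ 1000 mL/L = 4.968 L/h
D = CL × Css × τ / F = 4.968 × 31 × 24 / 0.9 = 4107 mg

4110 mg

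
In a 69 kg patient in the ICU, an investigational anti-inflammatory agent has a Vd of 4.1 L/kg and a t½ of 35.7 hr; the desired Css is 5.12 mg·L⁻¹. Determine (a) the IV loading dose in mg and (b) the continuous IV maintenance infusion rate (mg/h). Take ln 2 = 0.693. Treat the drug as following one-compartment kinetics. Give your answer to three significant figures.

(a) 1450 mg; (b) 28.1 mg/h

Vd(total) = 69 kg × 4.1 L/kg = 282.9 L
LD = Vd × C = 282.9 × 5.12 = 1448 mg
CL = 0.693 × Vd / t½ = 0.693 × 282.9 / 35.7 = 5.492 L/h
Infusion rate = CL × Css = 5.492 × 5.12 = 28.12 mg/h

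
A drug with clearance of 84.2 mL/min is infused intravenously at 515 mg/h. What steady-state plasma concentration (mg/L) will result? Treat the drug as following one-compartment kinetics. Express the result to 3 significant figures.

102 mg/L

CL = 84.2 mL/min × 60/1000 = 5.052 L/h
Css = rate / CL = 515 / 5.052 = 101.9 mg/L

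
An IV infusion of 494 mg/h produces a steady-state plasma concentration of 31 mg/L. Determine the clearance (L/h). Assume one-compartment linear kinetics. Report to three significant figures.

At steady state, infusion rate = CL × Css, so CL = rate / Css.
CL = 494 / 31 = 15.94 L/h

15.9 L/h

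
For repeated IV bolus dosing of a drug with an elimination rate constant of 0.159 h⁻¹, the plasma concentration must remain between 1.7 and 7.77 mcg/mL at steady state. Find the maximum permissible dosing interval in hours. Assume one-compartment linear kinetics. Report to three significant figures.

9.56 h

Between IV bolus doses, concentration decays as C = C₀·e^(−kτ), so C_peak/C_trough = e^(kτ).
τ_max = ln(C_peak/C_trough) / k = ln(7.77/1.7) / 0.1590 = 1.520 / 0.1590 = 9.560 h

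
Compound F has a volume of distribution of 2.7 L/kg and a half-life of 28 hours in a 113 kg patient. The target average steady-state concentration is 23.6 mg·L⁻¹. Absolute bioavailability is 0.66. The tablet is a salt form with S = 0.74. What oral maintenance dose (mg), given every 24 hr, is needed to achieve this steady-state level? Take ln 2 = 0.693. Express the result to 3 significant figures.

8760 mg

Total Vd = 2.7 × 113 = 305.1 L
k = 0.693/28 = 0.02475 h⁻¹, so CL = k·Vd = 0.02475 × 305.1 = 7.551 L/h
D = CL × Css × τ / F / S = 7.551 × 23.6 × 24 / 0.66 / 0.74 = 8757 mg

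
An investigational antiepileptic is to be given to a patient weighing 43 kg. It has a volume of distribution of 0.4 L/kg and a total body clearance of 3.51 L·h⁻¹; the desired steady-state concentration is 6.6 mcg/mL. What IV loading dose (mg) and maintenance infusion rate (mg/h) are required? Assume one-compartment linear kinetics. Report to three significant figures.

(a) 114 mg; (b) 23.2 mg/h

Vd(total) = 43 kg × 0.4 L/kg = 17.20 L
Loading dose = Vd × C = 17.20 × 6.6 = 113.5 mg
Maintenance: replace elimination → rate = CL × Css = 3.510 × 6.6 = 23.17 mg/h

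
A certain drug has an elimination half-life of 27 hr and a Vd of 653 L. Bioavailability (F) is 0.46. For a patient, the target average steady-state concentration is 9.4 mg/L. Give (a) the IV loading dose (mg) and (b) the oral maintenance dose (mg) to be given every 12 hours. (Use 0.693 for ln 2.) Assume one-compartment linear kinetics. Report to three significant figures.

LD = Vd × C = 653.0 × 9.4 = 6138 mg
CL = 0.693 × Vd / t½ = 0.693 × 653.0 / 27 = 16.76 L/h
D = CL × Css × τ / F = 16.76 × 9.4 × 12 / 0.46 = 4110 mg

(a) 6140 mg; (b) 4110 mg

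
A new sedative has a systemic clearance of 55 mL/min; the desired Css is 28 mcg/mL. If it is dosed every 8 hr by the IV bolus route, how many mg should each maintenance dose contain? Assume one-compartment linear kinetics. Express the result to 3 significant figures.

Convert clearance: 55 mL/min × 60 min/h ÷ 1000 mL/L = 3.300 L/h
D = CL × Css × τ = 3.300 × 28 × 8 = 739.2 mg

739 mg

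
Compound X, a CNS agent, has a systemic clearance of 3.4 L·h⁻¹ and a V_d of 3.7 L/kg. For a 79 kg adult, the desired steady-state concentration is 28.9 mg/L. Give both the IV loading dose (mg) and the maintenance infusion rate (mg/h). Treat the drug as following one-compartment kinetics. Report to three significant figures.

Vd(total) = 79 kg × 3.7 L/kg = 292.3 L
LD = Vd · C_target = 292.3 × 28.9 = 8447 mg
Infusion rate = 3.400 L/h × 28.9 mg/L = 98.26 mg/h

(a) 8450 mg; (b) 98.3 mg/h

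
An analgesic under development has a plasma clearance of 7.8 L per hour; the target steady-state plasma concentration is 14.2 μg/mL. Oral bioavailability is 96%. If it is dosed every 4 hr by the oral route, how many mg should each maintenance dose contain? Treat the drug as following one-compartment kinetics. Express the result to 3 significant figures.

462 mg

D = CL × Css × τ / F = 7.800 × 14.2 × 4 / 0.96 = 461.5 mg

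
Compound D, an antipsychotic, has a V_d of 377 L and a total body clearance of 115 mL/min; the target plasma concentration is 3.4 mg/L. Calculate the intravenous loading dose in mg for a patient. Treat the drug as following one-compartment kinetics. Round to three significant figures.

LD = Vd × C = 377.0 × 3.400 = 1282 mg

1280 mg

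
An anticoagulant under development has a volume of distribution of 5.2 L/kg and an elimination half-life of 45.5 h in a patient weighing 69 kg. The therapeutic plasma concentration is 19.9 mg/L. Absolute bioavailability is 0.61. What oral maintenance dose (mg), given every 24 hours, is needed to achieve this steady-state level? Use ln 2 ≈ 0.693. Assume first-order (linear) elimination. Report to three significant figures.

4280 mg

Vd(total) = 69 kg × 5.2 L/kg = 358.8 L
CL = ln 2 · Vd / t½ = 0.693 × 358.8 / 45.5 = 5.465 L/h
D = CL × Css × τ / F = 5.465 × 19.9 × 24 / 0.61 = 4279 mg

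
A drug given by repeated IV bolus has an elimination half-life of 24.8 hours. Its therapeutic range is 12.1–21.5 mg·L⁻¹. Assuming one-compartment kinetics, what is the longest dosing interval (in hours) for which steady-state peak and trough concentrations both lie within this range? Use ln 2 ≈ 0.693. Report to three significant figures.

k = 0.693 / t½ = 0.693 / 24.8 = 0.02794 h⁻¹
Between IV bolus doses, concentration decays as C = C₀·e^(−kτ), so C_peak/C_trough = e^(kτ).
τ_max = ln(C_peak/C_trough) / k = ln(21.5/12.1) / 0.02794 = 0.5748 / 0.02794 = 20.57 h

20.6 h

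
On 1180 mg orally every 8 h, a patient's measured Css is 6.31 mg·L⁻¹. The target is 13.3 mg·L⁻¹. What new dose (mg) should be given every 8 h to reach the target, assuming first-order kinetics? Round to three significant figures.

With linear kinetics, Css is proportional to dose rate (D/τ) at fixed clearance.
D₂ = D₁ × (Css,target / Css,current) = 1180 × 13.3/6.31 = 2487 mg

2490 mg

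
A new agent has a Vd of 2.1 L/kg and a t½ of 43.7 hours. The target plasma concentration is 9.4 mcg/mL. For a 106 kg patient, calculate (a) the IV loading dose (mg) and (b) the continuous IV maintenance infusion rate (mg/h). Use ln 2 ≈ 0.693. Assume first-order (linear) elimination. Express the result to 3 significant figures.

(a) 2090 mg; (b) 33.2 mg/h

Vd(total) = 106 kg × 2.1 L/kg = 222.6 L
LD = Vd × C = 222.6 × 9.4 = 2092 mg
CL = 0.693 × Vd / t½ = 0.693 × 222.6 / 43.7 = 3.530 L/h
Infusion rate = CL × Css = 3.530 × 9.4 = 33.18 mg/h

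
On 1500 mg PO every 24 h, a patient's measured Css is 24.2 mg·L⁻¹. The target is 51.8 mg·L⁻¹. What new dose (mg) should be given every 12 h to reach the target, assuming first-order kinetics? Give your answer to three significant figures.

1610 mg

For first-order elimination, Css ∝ F·D/(CL·τ); F and CL are unchanged, so Css ∝ D/τ.
D₂ = D₁ × (Css,target / Css,current) × (τ₂/τ₁) = 1500 × (51.8/24.2) × (12/24) = 1605 mg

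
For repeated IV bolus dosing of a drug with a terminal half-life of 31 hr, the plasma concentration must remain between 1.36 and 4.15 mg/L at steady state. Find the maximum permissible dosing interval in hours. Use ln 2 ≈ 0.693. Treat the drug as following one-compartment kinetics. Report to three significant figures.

49.9 h

k = 0.693 / t½ = 0.693 / 31 = 0.02235 h⁻¹
Between IV bolus doses, concentration decays as C = C₀·e^(−kτ), so C_peak/C_trough = e^(kτ).
τ_max = ln(C_peak/C_trough) / k = ln(4.15/1.36) / 0.02235 = 1.116 / 0.02235 = 49.93 h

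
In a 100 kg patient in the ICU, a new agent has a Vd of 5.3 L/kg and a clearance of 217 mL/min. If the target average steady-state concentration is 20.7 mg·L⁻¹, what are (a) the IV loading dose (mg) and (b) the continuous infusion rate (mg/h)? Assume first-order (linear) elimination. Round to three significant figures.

Total Vd = 5.3 × 100 = 530.0 L
Loading dose = Vd × C = 530.0 × 20.7 = 10970 mg
CL = 217 mL/min × 60/1000 = 13.02 L/h
Maintenance: replace elimination → rate = CL × Css = 13.02 × 20.7 = 269.5 mg/h

(a) 11000 mg; (b) 270 mg/h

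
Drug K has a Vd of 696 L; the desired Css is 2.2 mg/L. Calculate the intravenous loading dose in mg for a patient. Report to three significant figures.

LD = Vd × C = 696.0 × 2.200 = 1531 mg

1530 mg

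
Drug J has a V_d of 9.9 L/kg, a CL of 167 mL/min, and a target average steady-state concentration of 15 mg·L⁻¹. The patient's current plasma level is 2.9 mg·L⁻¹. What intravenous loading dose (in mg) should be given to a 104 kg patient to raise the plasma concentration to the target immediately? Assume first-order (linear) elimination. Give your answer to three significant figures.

12500 mg

Vd = 9.9 L/kg × 104 kg = 1030 L
Concentration deficit ΔC = 15 − 2.9 = 12.10 mg/L
LD = Vd × ΔC = 1030 × 12.10 = 12460 mg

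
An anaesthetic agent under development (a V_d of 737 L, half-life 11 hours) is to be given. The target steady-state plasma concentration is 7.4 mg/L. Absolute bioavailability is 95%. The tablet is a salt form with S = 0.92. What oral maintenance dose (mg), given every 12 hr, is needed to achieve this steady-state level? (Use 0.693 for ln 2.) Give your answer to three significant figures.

CL = ln 2 · Vd / t½ = 0.693 × 737.0 / 11 = 46.43 L/h
D = CL × Css × τ / F / S = 46.43 × 7.4 × 12 / 0.95 / 0.92 = 4717 mg

4720 mg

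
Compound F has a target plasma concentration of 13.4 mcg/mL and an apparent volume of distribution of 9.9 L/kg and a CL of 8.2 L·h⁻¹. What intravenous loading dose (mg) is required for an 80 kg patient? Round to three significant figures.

Vd(total) = 80 kg × 9.9 L/kg = 792.0 L
The loading dose fills Vd to the target concentration.
LD = Vd × C = 792.0 × 13.40 = 10610 mg

10600 mg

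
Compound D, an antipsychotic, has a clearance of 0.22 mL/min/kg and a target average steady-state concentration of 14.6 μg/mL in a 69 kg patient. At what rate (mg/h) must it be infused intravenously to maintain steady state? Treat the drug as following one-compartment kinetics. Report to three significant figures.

CL = 0.22 mL/min/kg × 69 kg = 15.18 mL/min = 15.18 × 60/1000 = 0.9108 L/h
Infusion rate = CL · Css = 0.9108 L/h × 14.6 mg/L = 13.30 mg/h

13.3 mg/h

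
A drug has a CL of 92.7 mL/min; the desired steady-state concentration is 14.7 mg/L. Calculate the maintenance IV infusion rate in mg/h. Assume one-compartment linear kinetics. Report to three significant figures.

Convert clearance: 92.7 mL/min × 60 min/h ÷ 1000 mL/L = 5.562 L/h
Rate = CL × Css = 5.562 × 14.7 = 81.76 mg/h

81.8 mg/h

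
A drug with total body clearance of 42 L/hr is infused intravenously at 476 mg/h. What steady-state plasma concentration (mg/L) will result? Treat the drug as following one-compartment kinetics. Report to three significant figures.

Css = rate / CL = 476 / 42.00 = 11.33 mg/L

11.3 mg/L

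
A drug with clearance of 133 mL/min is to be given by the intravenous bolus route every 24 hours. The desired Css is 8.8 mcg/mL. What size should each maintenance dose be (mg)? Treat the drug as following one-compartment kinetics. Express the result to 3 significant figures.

1690 mg

Convert clearance: 133 mL/min × 60 min/h ÷ 1000 mL/L = 7.980 L/h
D = CL × Css × τ = 7.980 × 8.8 × 24 = 1685 mg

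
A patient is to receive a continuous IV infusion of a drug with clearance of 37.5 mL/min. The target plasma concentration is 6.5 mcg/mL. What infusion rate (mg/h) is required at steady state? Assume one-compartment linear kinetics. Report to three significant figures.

Convert clearance: 37.5 mL/min × 60 min/h ÷ 1000 mL/L = 2.250 L/h
R₀ = 2.250 × 6.5 = 14.63 mg/h

14.6 mg/h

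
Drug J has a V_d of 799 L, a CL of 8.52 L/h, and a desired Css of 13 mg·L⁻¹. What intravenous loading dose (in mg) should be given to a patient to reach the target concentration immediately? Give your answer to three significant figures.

10400 mg

LD = Vd × C = 799.0 × 13.00 = 10390 mg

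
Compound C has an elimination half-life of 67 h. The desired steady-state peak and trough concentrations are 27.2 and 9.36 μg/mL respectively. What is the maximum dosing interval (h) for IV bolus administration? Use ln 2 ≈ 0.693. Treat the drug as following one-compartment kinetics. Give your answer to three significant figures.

k = 0.693 / t½ = 0.693 / 67 = 0.01034 h⁻¹
Between IV bolus doses, concentration decays as C = C₀·e^(−kτ), so C_peak/C_trough = e^(kτ).
τ_max = ln(C_peak/C_trough) / k = ln(27.2/9.36) / 0.01034 = 1.067 / 0.01034 = 103.2 h

103 h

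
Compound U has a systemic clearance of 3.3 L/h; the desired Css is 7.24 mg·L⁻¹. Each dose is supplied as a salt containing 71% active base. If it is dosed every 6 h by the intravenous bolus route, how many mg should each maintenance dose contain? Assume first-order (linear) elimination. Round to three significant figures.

202 mg

At steady state, dose per interval replaces the amount cleared in that interval: S·D/τ = CL·Css.
D = CL × Css × τ / S = 3.300 × 7.24 × 6 / 0.71 = 201.9 mg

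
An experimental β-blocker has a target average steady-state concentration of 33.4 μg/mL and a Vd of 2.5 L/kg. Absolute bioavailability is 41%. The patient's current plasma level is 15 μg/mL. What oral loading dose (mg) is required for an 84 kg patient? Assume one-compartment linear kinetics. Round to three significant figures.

Vd = 2.5 L/kg × 84 kg = 210.0 L
The loading dose fills Vd to the target concentration.
Concentration deficit ΔC = 33.4 − 15 = 18.40 mg/L
LD = Vd × ΔC / F = 210.0 × 18.40 / 0.41 = 9424 mg

9420 mg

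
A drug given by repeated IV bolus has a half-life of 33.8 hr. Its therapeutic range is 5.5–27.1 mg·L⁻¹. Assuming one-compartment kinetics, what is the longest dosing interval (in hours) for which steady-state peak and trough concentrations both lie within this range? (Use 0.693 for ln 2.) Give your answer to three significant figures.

77.8 h

k = 0.693 / t½ = 0.693 / 33.8 = 0.02050 h⁻¹
Between IV bolus doses, concentration decays as C = C₀·e^(−kτ), so C_peak/C_trough = e^(kτ).
τ_max = ln(C_peak/C_trough) / k = ln(27.1/5.5) / 0.02050 = 1.595 / 0.02050 = 77.80 h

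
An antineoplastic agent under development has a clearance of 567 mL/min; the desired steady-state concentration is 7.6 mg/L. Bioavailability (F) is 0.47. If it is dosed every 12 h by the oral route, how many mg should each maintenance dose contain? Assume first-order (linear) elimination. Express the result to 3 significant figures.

6600 mg

CL = 567 mL/min = 567 × 0.06 = 34.02 L/h
D = CL × Css × τ / F = 34.02 × 7.6 × 12 / 0.47 = 6601 mg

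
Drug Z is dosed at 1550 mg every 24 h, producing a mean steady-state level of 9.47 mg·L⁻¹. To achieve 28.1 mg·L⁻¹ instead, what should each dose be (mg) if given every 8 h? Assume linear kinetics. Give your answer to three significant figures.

1530 mg

With linear kinetics, Css is proportional to dose rate (D/τ) at fixed clearance.
D₂ = D₁ × (Css,target / Css,current) × (τ₂/τ₁) = 1550 × (28.1/9.47) × (8/24) = 1533 mg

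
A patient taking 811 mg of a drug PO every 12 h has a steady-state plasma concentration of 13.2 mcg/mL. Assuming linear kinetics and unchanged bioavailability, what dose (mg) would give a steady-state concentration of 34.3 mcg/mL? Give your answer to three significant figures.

2110 mg

With linear kinetics, Css is proportional to dose rate (D/τ) at fixed clearance.
D₂ = D₁ × (Css,target / Css,current) = 811 × 34.3/13.2 = 2107 mg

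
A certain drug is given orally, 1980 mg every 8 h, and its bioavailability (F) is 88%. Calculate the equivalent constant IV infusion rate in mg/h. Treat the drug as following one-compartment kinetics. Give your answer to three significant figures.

Equivalent systemic input: infusion rate = F·D/τ.
Rate = 0.88 × 1980 / 8 = 217.8 mg/h

218 mg/h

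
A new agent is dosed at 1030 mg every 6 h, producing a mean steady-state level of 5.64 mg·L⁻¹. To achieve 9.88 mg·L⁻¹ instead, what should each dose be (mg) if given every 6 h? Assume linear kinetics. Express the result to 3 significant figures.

For first-order elimination, Css ∝ F·D/(CL·τ); F and CL are unchanged, so Css ∝ D/τ.
D₂ = D₁ × (Css,target / Css,current) = 1030 × 9.88/5.64 = 1804 mg

1800 mg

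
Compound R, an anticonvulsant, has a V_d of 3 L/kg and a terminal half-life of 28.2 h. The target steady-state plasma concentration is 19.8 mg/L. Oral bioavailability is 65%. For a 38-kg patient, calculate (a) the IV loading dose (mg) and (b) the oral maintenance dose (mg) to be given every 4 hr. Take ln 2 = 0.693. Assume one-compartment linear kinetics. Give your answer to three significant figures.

Vd = 3 L/kg × 38 kg = 114.0 L
LD = Vd × C = 114.0 × 19.8 = 2257 mg
CL = 0.693 × Vd / t½ = 0.693 × 114.0 / 28.2 = 2.801 L/h
D = CL × Css × τ / F = 2.801 × 19.8 × 4 / 0.65 = 341.3 mg

(a) 2260 mg; (b) 341 mg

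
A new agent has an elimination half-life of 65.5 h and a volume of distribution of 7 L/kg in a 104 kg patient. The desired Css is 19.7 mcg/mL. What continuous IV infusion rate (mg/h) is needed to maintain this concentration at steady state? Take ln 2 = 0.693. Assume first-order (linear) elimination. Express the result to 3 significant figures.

152 mg/h

Vd = 7 L/kg × 104 kg = 728.0 L
CL = 0.693 × Vd / t½ = 0.693 × 728.0 / 65.5 = 7.702 L/h
Infusion rate = CL × Css = 7.702 × 19.7 = 151.7 mg/h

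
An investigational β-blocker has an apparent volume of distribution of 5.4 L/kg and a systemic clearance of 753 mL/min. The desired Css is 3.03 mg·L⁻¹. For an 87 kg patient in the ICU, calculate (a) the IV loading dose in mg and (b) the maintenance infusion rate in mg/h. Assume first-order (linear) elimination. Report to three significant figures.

Vd(total) = 87 kg × 5.4 L/kg = 469.8 L
Loading dose = Vd × C = 469.8 × 3.03 = 1423 mg
Convert clearance: 753 mL/min × 60 min/h ÷ 1000 mL/L = 45.18 L/h
Maintenance: replace elimination → rate = CL × Css = 45.18 × 3.03 = 136.9 mg/h

(a) 1420 mg; (b) 137 mg/h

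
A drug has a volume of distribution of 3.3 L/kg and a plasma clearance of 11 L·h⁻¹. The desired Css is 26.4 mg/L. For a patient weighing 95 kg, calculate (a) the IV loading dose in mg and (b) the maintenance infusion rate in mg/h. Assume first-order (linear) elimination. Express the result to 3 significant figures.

(a) 8280 mg; (b) 290 mg/h

Total Vd = 3.3 × 95 = 313.5 L
LD = Vd · C_target = 313.5 × 26.4 = 8276 mg
Maintenance infusion rate = CL × Css = 11.00 × 26.4 = 290.4 mg/h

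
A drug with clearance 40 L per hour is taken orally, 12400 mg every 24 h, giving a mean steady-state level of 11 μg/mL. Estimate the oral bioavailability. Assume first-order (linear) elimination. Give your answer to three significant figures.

0.852

F·D/τ = CL·Css at steady state → F = CL·Css·τ / D.
F = 40 × 11 × 24 / 12400 = 0.852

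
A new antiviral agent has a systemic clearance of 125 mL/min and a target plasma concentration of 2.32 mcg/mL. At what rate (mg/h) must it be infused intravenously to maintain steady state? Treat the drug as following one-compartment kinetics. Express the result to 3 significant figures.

17.4 mg/h

CL = 125 mL/min × 60/1000 = 7.500 L/h
R₀ = 7.500 × 2.32 = 17.40 mg/h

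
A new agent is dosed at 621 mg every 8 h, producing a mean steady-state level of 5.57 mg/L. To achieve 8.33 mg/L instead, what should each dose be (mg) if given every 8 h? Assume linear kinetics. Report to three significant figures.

929 mg

For first-order elimination, Css ∝ F·D/(CL·τ); F and CL are unchanged, so Css ∝ D/τ.
D₂ = D₁ × (Css,target / Css,current) = 621 × 8.33/5.57 = 928.7 mg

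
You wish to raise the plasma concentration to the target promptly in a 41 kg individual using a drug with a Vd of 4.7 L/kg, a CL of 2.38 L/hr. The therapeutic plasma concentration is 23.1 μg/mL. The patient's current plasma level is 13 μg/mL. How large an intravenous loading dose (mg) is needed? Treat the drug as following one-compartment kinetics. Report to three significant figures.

Total Vd = 4.7 × 41 = 192.7 L
The loading dose fills Vd to the target concentration.
Concentration deficit ΔC = 23.1 − 13 = 10.10 mg/L
LD = Vd × ΔC = 192.7 × 10.10 = 1946 mg

1950 mg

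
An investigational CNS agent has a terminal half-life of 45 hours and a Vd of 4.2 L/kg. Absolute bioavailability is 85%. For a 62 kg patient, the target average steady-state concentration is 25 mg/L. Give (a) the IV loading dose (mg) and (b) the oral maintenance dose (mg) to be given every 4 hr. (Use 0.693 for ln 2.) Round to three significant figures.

Total Vd = 4.2 × 62 = 260.4 L
LD = Vd × C = 260.4 × 25 = 6510 mg
CL = 0.693 × Vd / t½ = 0.693 × 260.4 / 45 = 4.010 L/h
D = CL × Css × τ / F = 4.010 × 25 × 4 / 0.85 = 471.8 mg

(a) 6510 mg; (b) 472 mg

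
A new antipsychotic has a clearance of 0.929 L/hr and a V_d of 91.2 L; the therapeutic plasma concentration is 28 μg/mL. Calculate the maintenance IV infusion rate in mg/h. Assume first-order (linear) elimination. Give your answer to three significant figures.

26.0 mg/h

R₀ = 0.9290 × 28 = 26.01 mg/h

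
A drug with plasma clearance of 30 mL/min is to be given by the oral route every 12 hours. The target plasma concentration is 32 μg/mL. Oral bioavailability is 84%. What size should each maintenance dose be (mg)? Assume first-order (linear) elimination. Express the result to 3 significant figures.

CL = 30 mL/min = 30 × 0.06 = 1.800 L/h
D = CL × Css × τ / F = 1.800 × 32 × 12 / 0.84 = 822.9 mg

823 mg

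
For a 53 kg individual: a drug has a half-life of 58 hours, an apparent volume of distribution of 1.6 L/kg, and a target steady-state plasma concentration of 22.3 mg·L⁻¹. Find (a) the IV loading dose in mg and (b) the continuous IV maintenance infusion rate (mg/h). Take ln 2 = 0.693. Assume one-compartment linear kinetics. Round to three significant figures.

Vd = 1.6 L/kg × 53 kg = 84.80 L
LD = Vd × C = 84.80 × 22.3 = 1891 mg
CL = 0.693 × Vd / t½ = 0.693 × 84.80 / 58 = 1.013 L/h
Infusion rate = CL × Css = 1.013 × 22.3 = 22.59 mg/h

(a) 1890 mg; (b) 22.6 mg/h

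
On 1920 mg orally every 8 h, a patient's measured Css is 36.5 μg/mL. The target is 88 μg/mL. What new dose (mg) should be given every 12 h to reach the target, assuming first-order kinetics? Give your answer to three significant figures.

For first-order elimination, Css ∝ F·D/(CL·τ); F and CL are unchanged, so Css ∝ D/τ.
D₂ = D₁ × (Css,target / Css,current) × (τ₂/τ₁) = 1920 × (88/36.5) × (12/8) = 6944 mg

6940 mg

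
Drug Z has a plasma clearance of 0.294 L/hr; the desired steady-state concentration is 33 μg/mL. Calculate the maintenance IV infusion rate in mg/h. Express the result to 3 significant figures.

At steady state, infusion rate equals elimination rate: rate in = CL × Css.
Rate = CL × Css = 0.2940 × 33 = 9.702 mg/h

9.70 mg/h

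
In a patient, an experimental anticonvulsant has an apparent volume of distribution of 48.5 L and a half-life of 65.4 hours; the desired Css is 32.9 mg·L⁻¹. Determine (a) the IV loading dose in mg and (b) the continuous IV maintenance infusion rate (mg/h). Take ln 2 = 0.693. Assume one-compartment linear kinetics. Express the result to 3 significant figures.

(a) 1600 mg; (b) 16.9 mg/h

LD = Vd × C = 48.50 × 32.9 = 1596 mg
CL = 0.693 × Vd / t½ = 0.693 × 48.50 / 65.4 = 0.5139 L/h
Infusion rate = CL × Css = 0.5139 × 32.9 = 16.91 mg/h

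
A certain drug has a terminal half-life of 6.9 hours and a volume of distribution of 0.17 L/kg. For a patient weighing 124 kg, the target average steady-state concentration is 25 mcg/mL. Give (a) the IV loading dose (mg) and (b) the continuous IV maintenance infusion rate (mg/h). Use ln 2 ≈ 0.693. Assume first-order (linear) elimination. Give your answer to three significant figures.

(a) 527 mg; (b) 52.9 mg/h

Vd = 0.17 L/kg × 124 kg = 21.08 L
LD = Vd × C = 21.08 × 25 = 527.0 mg
CL = 0.693 × Vd / t½ = 0.693 × 21.08 / 6.9 = 2.117 L/h
Infusion rate = CL × Css = 2.117 × 25 = 52.93 mg/h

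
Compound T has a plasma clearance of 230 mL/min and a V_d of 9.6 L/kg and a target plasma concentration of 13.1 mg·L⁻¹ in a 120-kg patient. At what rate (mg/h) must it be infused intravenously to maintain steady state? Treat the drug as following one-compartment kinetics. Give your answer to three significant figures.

CL = 230 mL/min = 230 × 0.06 = 13.80 L/h
Rate = CL × Css = 13.80 × 13.1 = 180.8 mg/h

181 mg/h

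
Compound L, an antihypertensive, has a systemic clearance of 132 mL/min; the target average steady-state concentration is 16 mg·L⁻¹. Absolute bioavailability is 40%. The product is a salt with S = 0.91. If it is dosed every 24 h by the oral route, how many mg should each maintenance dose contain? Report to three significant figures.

CL = 132 mL/min × 60/1000 = 7.920 L/h
D = CL × Css × τ / F / S = 7.920 × 16 × 24 / 0.4 / 0.91 = 8355 mg

8360 mg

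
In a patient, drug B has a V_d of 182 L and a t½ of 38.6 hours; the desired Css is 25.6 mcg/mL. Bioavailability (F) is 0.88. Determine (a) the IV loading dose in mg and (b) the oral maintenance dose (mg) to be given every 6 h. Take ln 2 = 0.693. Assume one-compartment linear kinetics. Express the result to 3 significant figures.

(a) 4660 mg; (b) 570 mg

LD = Vd × C = 182.0 × 25.6 = 4659 mg
CL = 0.693 × Vd / t½ = 0.693 × 182.0 / 38.6 = 3.268 L/h
D = CL × Css × τ / F = 3.268 × 25.6 × 6 / 0.88 = 570.4 mg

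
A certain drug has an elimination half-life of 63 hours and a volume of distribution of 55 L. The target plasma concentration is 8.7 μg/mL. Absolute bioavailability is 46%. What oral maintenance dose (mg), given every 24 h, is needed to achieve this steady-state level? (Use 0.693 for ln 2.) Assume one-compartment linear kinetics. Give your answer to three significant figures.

275 mg

CL = ln 2 · Vd / t½ = 0.693 × 55.00 / 63 = 0.6050 L/h
D = CL × Css × τ / F = 0.6050 × 8.7 × 24 / 0.46 = 274.6 mg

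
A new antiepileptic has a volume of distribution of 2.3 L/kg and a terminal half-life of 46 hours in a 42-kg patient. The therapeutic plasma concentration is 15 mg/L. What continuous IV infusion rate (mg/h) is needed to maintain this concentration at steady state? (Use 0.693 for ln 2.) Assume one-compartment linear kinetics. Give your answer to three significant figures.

21.8 mg/h

Vd = 2.3 L/kg × 42 kg = 96.60 L
k = 0.693/46 = 0.01507 h⁻¹, so CL = k·Vd = 0.01507 × 96.60 = 1.456 L/h
Infusion rate = CL × Css = 1.456 × 15 = 21.84 mg/h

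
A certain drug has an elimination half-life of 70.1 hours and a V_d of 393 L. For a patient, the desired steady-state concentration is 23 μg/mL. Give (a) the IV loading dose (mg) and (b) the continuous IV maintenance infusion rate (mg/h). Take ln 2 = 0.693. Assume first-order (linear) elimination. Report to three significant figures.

LD = Vd × C = 393.0 × 23 = 9039 mg
CL = 0.693 × Vd / t½ = 0.693 × 393.0 / 70.1 = 3.885 L/h
Infusion rate = CL × Css = 3.885 × 23 = 89.36 mg/h

(a) 9040 mg; (b) 89.4 mg/h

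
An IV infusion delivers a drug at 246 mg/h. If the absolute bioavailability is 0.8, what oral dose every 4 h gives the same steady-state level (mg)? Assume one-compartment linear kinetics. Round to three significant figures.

1230 mg

To maintain the same Css, the systemic dosing rate must be unchanged: F·D/τ = infusion rate.
D = rate × τ / F = 246 × 4 / 0.8 = 1230 mg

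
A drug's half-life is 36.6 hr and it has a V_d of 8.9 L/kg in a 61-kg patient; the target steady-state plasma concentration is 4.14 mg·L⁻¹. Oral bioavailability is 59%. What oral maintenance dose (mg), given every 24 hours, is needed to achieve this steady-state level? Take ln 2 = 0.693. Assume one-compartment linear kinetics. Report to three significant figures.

Vd = 8.9 L/kg × 61 kg = 542.9 L
CL = 0.693 × Vd / t½ = 0.693 × 542.9 / 36.6 = 10.28 L/h
D = CL × Css × τ / F = 10.28 × 4.14 × 24 / 0.59 = 1731 mg

1730 mg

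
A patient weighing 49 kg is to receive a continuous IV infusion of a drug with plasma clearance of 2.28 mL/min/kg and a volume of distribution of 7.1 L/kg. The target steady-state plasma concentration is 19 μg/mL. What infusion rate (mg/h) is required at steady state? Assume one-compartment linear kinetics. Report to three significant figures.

127 mg/h

CL = 2.28 mL/min/kg × 49 kg = 111.7 mL/min = 111.7 × 60/1000 = 6.702 L/h
Infusion rate = CL · Css = 6.702 L/h × 19 mg/L = 127.3 mg/h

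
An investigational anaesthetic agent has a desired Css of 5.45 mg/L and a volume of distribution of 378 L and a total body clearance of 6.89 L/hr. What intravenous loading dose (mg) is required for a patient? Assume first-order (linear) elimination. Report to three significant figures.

2060 mg

LD is governed by Vd — clearance does not enter the loading-dose calculation.
LD = Vd × C = 378.0 × 5.450 = 2060 mg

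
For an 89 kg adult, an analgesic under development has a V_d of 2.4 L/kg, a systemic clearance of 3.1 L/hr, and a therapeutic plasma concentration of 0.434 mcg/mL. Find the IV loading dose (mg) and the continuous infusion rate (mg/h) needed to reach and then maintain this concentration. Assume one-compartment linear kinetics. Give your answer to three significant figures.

Vd = 2.4 L/kg × 89 kg = 213.6 L
LD = Vd · C_target = 213.6 × 0.434 = 92.70 mg
Infusion rate = 3.100 L/h × 0.434 mg/L = 1.345 mg/h

(a) 92.7 mg; (b) 1.35 mg/h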